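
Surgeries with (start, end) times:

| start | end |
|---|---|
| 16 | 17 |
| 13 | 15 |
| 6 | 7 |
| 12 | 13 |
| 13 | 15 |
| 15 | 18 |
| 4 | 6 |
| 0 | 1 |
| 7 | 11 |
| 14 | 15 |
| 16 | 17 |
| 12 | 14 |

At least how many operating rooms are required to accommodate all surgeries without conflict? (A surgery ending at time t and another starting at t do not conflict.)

3

The answer is the maximum number of intervals overlapping at any instant.
starts: [0, 4, 6, 7, 12, 12, 13, 13, 14, 15, 16, 16]
ends:   [1, 6, 7, 11, 13, 14, 15, 15, 15, 17, 17, 18]
s0→1 e1→0 s4→1 e6→0 s6→1 e7→0 s7→1 e11→0 s12→1 s12→2 e13→1 s13→2 s13→3  — peak 3.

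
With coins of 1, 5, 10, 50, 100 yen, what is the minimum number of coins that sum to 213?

Use the largest denomination that fits, subtract, and repeat.
213 = 2×100 + 1×10 + 3×1
Total coins = 2 + 1 + 3 = 6

6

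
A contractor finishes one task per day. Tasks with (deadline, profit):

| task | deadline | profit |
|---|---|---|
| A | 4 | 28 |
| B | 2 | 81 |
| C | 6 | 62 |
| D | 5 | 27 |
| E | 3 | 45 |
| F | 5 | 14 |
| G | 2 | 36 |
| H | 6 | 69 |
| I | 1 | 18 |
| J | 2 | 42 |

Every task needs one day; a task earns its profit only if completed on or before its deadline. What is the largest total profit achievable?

Sort by profit descending; place each in the latest free slot ≤ its deadline.
By profit: B(d2,81), H(d6,69), C(d6,62), E(d3,45), J(d2,42), G(d2,36), A(d4,28), D(d5,27), I(d1,18), F(d5,14)
B→slot 2; H→slot 6; C→slot 5; E→slot 3; J→slot 1; G skipped; A→slot 4; D skipped; I skipped; F skipped.
Profit = 42 + 81 + 45 + 28 + 62 + 69 = 327

327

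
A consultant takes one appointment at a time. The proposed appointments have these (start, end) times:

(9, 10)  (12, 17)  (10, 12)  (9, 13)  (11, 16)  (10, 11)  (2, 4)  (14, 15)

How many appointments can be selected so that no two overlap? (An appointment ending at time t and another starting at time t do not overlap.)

By end time: (2,4), (9,10), (10,11), (10,12), (9,13), (14,15), (11,16), (12,17).
Pick (2,4); next start ≥ 4 → (9,10); next start ≥ 10 → (10,11); next start ≥ 11 → (14,15).
Selected 4 appointments.

4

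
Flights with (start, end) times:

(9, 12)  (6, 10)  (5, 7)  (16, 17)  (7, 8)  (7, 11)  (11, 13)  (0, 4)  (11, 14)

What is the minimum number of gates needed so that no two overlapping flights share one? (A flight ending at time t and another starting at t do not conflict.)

3

Events (time:±→running): 0:+→1 4:-→0 5:+→1 6:+→2 7:-→1 7:+→2 7:+→3 … peak 3.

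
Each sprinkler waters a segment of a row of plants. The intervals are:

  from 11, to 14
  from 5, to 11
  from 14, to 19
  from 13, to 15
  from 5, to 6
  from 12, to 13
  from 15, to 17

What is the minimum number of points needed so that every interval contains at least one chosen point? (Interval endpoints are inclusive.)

3

Sorted: [5,6] [5,11] [12,13] [11,14] [13,15] [15,17] [14,19]
{[5,6],[5,11]} hit by 6; {[12,13],[11,14],[13,15]} hit by 13; {[15,17],[14,19]} hit by 17.
Points: 6, 13, 17 (3 total).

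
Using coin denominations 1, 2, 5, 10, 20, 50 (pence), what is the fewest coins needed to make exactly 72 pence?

3

72 = 1×50 + 1×20 + 1×2
Total coins = 1 + 1 + 1 = 3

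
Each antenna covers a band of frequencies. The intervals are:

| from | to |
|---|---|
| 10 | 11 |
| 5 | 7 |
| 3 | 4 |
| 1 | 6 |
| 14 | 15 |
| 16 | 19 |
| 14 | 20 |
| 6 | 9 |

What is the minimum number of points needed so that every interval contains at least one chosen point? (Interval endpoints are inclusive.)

Process intervals by earliest right end; each time one isn't hit yet, stab at its right endpoint.
By right end: [3,4]  [1,6]  [5,7]  [6,9]  [10,11]  [14,15]  [16,19]  [14,20]
[3,4] uncovered → point at 4; [5,7] uncovered → point at 7; [10,11] uncovered → point at 11; [14,15] uncovered → point at 15; [16,19] uncovered → point at 19.
Points: 4, 7, 11, 15, 19 (5 total).

5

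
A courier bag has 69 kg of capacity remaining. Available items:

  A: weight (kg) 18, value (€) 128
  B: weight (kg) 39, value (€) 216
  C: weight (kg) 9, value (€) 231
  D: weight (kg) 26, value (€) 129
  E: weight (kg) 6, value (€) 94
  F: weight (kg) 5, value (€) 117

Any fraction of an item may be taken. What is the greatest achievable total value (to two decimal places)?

Sort by value per unit weight and fill in that order.
Ratios (sorted): C 25.67, F 23.40, E 15.67, A 7.11, B 5.54, D 4.96
take C (9 @ 231); take F (5 @ 117); take E (6 @ 94); take A (18 @ 128); take 31/39 of B → 171.69. Capacity used 69/69.
Total value = 741.69

741.69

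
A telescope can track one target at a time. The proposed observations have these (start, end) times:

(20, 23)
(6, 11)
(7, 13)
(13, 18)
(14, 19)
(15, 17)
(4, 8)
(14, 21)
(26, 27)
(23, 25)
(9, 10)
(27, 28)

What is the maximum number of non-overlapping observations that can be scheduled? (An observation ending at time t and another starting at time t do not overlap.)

7

Sorted by end: (4,8)  (9,10)  (6,11)  (7,13)  (15,17)  (13,18)  (14,19)  (14,21)  (20,23)  (23,25)  (26,27)  (27,28)
take (4,8); take (9,10); take (15,17); skip (14,19); skip (14,21); take (20,23); take (23,25); take (26,27); take (27,28).
Selected 7 observations.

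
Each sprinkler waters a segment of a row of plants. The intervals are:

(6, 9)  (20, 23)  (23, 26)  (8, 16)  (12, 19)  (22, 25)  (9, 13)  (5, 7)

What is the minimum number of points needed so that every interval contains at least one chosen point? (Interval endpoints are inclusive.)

3

By right end: [5,7]  [6,9]  [9,13]  [8,16]  [12,19]  [20,23]  [22,25]  [23,26]
[5,7] uncovered → point at 7; [9,13] uncovered → point at 13; [20,23] uncovered → point at 23.
Points: 7, 13, 23 (3 total).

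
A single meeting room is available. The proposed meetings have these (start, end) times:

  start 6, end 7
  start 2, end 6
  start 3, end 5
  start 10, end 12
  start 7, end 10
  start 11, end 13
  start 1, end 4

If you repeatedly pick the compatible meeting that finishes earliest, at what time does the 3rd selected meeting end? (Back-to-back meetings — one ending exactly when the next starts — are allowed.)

10

Order by finish time; keep every interval that doesn't clash with the previous kept one.
Sorted by end: (1,4)  (3,5)  (2,6)  (6,7)  (7,10)  (10,12)  (11,13)
take (1,4); take (6,7); take (7,10); take (10,12); skip (11,13).
Selected: (1,4) (6,7) (7,10) (10,12)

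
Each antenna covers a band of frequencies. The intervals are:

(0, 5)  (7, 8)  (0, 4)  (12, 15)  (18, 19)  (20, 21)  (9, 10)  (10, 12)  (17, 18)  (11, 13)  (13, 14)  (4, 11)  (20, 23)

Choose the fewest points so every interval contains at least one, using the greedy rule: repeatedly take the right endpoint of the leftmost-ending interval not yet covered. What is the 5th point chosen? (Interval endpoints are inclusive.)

18

Process intervals by earliest right end; each time one isn't hit yet, stab at its right endpoint.
By right end: [0,4]  [0,5]  [7,8]  [9,10]  [4,11]  [10,12]  [11,13]  [13,14]  [12,15]  [17,18]  [18,19]  [20,21]  [20,23]
[0,4] uncovered → point at 4; [7,8] uncovered → point at 8; [9,10] uncovered → point at 10; [11,13] uncovered → point at 13; [17,18] uncovered → point at 18; [20,21] uncovered → point at 21.
Points: 4, 8, 10, 13, 18, 21 (6 total).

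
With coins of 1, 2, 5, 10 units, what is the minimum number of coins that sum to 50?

5

Greedy: take as many of the largest coin as possible, then repeat with the remainder.
50 − 5×10→0
Total coins = 5 = 5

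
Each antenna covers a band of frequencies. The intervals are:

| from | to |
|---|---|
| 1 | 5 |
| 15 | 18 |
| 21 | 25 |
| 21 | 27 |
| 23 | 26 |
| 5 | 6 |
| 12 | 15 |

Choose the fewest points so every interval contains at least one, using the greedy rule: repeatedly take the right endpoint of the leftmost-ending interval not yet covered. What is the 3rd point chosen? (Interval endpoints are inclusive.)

25

Sorted: [1,5] [5,6] [12,15] [15,18] [21,25] [23,26] [21,27]
{[1,5],[5,6]} hit by 5; {[12,15],[15,18]} hit by 15; {[21,25],[23,26],[21,27]} hit by 25.
Points: 5, 15, 25 (3 total).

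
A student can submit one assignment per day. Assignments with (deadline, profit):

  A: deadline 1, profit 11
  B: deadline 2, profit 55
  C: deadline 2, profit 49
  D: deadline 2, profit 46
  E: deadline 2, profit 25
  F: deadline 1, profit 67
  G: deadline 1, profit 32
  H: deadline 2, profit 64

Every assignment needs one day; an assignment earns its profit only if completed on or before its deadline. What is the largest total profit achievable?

Sort by profit descending; place each in the latest free slot ≤ its deadline.
By profit: F(d1,67), H(d2,64), B(d2,55), C(d2,49), D(d2,46), G(d1,32), E(d2,25), A(d1,11)
F→slot 1; H→slot 2; B skipped; C skipped; D skipped; G skipped; E skipped; A skipped.
Profit = 67 + 64 = 131

131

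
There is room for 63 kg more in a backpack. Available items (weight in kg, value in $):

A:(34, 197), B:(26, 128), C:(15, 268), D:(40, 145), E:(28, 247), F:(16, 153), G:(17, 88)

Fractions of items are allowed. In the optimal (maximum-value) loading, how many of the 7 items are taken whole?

Sort by value per unit weight and fill in that order.
Order: C (268/15=17.87) > F (153/16=9.56) > E (247/28=8.82) > A (197/34=5.79) > G (88/17=5.18) > B (128/26=4.92) > D (145/40=3.62)
Fill: take C (15 @ 268) → take F (16 @ 153) → take E (28 @ 247) → take 4/34 of A → 23.18; 63/63 used.
3 item(s) taken whole; one partial (take 4/34 of A).

3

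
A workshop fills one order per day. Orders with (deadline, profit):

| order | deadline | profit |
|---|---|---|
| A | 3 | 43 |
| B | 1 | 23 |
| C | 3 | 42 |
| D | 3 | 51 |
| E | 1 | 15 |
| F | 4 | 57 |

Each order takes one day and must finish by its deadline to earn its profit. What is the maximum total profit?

Sort by profit descending; place each in the latest free slot ≤ its deadline.
By profit: F(d4,57), D(d3,51), A(d3,43), C(d3,42), B(d1,23), E(d1,15)
F→slot 4; D→slot 3; A→slot 2; C→slot 1; B skipped; E skipped.
Profit = 42 + 43 + 51 + 57 = 193

193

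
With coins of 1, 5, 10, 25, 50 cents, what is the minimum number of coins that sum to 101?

3

Use the largest denomination that fits, subtract, and repeat.
101 = 2×50 + 1×1
Total coins = 2 + 1 = 3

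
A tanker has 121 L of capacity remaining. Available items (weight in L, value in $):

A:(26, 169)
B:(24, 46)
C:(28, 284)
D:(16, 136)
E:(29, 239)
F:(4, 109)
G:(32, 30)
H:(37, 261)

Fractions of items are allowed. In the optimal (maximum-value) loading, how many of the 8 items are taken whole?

5

Ratios (sorted): F 27.25, C 10.14, D 8.50, E 8.24, H 7.05, A 6.50, B 1.92, G 0.94
take F (4 @ 109); take C (28 @ 284); take D (16 @ 136); take E (29 @ 239); take H (37 @ 261); take 7/26 of A → 45.50. Capacity used 121/121.
5 item(s) taken whole; one partial (take 7/26 of A).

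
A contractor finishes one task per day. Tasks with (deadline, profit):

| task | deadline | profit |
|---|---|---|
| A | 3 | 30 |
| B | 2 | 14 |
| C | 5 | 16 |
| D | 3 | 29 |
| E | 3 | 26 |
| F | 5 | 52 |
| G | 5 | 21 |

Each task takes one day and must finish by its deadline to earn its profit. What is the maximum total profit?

Profit order: F=52 A=30 D=29 E=26 G=21 C=16 B=14
Assign: F→slot 5, A→slot 3, D→slot 2, E→slot 1, G→slot 4, C skipped, B skipped.
Slots: [1:E] [2:D] [3:A] [4:G] [5:F]
Profit = 26 + 29 + 30 + 21 + 52 = 158

158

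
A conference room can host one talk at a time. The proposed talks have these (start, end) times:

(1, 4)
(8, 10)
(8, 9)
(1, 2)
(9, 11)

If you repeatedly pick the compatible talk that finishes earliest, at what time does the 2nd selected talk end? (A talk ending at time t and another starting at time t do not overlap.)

9

Order by finish time; keep every interval that doesn't clash with the previous kept one.
Sorted by end: (1,2)  (1,4)  (8,9)  (8,10)  (9,11)
take (1,2); skip (1,4); take (8,9); take (9,11).
Selected: (1,2) (8,9) (9,11)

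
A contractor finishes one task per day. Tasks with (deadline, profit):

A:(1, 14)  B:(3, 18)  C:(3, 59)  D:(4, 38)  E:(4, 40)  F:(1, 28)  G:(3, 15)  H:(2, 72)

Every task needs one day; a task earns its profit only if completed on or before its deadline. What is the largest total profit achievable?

Profit order: H=72 C=59 E=40 D=38 F=28 B=18 G=15 A=14
Assign: H→slot 2, C→slot 3, E→slot 4, D→slot 1, F skipped, B skipped, G skipped, A skipped.
Slots: [1:D] [2:H] [3:C] [4:E]
Profit = 38 + 72 + 59 + 40 = 209

209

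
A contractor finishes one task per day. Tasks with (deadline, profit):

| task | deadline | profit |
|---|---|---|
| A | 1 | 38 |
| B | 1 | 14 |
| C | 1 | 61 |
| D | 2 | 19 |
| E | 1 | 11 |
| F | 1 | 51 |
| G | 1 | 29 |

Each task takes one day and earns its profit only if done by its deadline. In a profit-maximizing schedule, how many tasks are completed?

2

By profit: C(d1,61), F(d1,51), A(d1,38), G(d1,29), D(d2,19), B(d1,14), E(d1,11)
C→slot 1; F skipped; A skipped; G skipped; D→slot 2; B skipped; E skipped.
2 of 7 scheduled.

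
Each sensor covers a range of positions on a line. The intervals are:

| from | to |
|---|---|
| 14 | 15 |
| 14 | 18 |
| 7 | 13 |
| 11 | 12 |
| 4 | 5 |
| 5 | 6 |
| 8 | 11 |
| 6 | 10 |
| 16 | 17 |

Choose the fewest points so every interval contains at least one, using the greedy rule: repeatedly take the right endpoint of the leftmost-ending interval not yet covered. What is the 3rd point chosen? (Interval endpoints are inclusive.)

Sorted: [4,5] [5,6] [6,10] [8,11] [11,12] [7,13] [14,15] [16,17] [14,18]
{[4,5],[5,6]} hit by 5; {[6,10],[8,11]} hit by 10; {[11,12],[7,13]} hit by 12; {[14,15]} hit by 15; {[16,17],[14,18]} hit by 17.
Points: 5, 10, 12, 15, 17 (5 total).

12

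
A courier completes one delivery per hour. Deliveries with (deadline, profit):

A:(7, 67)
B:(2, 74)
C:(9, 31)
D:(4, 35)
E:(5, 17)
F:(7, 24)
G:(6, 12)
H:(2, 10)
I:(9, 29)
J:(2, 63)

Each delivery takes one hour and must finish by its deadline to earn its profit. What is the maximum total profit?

By profit: B(d2,74), A(d7,67), J(d2,63), D(d4,35), C(d9,31), I(d9,29), F(d7,24), E(d5,17), G(d6,12), H(d2,10)
B→slot 2; A→slot 7; J→slot 1; D→slot 4; C→slot 9; I→slot 8; F→slot 6; E→slot 5; G→slot 3; H skipped.
Profit = 63 + 74 + 12 + 35 + 17 + 24 + 67 + 29 + 31 = 352

352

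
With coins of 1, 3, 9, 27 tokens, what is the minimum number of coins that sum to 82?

Greedy: take as many of the largest coin as possible, then repeat with the remainder.
82 − 3×27→1 − 1×1→0
Total coins = 3 + 1 = 4

4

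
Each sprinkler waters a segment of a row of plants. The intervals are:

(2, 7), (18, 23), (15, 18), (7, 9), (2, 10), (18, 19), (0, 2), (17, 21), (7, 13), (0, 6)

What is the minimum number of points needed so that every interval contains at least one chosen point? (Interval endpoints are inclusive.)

Process intervals by earliest right end; each time one isn't hit yet, stab at its right endpoint.
By right end: [0,2]  [0,6]  [2,7]  [7,9]  [2,10]  [7,13]  [15,18]  [18,19]  [17,21]  [18,23]
[0,2] uncovered → point at 2; [7,9] uncovered → point at 9; [15,18] uncovered → point at 18.
Points: 2, 9, 18 (3 total).

3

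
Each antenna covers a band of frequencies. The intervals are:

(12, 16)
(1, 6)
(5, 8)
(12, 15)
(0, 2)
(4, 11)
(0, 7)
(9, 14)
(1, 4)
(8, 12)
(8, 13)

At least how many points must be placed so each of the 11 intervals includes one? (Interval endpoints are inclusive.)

Process intervals by earliest right end; each time one isn't hit yet, stab at its right endpoint.
Sorted: [0,2] [1,4] [1,6] [0,7] [5,8] [4,11] [8,12] [8,13] [9,14] [12,15] [12,16]
{[0,2],[1,4],[1,6],[0,7]} hit by 2; {[5,8],[4,11],[8,12],[8,13]} hit by 8; {[9,14],[12,15],[12,16]} hit by 14.
Points: 2, 8, 14 (3 total).

3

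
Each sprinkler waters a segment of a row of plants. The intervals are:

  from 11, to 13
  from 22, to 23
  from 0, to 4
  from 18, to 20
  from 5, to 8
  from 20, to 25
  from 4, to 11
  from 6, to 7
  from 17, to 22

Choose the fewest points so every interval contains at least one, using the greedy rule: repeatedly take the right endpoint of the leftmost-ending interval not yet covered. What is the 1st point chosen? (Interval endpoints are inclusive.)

4

Process intervals by earliest right end; each time one isn't hit yet, stab at its right endpoint.
Sorted: [0,4] [6,7] [5,8] [4,11] [11,13] [18,20] [17,22] [22,23] [20,25]
{[0,4]} hit by 4; {[6,7],[5,8],[4,11]} hit by 7; {[11,13]} hit by 13; {[18,20],[17,22]} hit by 20; {[22,23],[20,25]} hit by 23.
Points: 4, 7, 13, 20, 23 (5 total).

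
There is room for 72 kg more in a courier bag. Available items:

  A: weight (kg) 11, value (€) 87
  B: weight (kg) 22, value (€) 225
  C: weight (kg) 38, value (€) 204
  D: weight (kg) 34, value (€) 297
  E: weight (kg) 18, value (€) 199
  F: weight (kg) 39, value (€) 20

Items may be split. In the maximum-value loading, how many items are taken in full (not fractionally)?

Order: E (199/18=11.06) > B (225/22=10.23) > D (297/34=8.74) > A (87/11=7.91) > C (204/38=5.37) > F (20/39=0.51)
Fill: take E (18 @ 199) → take B (22 @ 225) → take 32/34 of D → 279.53; 72/72 used.
2 item(s) taken whole; one partial (take 32/34 of D).

2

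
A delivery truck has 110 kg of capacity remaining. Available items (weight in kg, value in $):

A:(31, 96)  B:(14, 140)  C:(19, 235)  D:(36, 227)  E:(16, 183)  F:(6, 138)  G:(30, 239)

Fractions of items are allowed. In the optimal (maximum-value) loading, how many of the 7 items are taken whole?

Ratios (sorted): F 23.00, C 12.37, E 11.44, B 10.00, G 7.97, D 6.31, A 3.10
take F (6 @ 138); take C (19 @ 235); take E (16 @ 183); take B (14 @ 140); take G (30 @ 239); take 25/36 of D → 157.64. Capacity used 110/110.
5 item(s) taken whole; one partial (take 25/36 of D).

5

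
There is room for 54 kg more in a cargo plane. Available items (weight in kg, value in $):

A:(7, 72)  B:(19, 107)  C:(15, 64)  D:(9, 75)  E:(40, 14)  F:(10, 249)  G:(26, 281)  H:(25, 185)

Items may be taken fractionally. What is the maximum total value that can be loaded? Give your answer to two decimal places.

Order: F (249/10=24.90) > G (281/26=10.81) > A (72/7=10.29) > D (75/9=8.33) > H (185/25=7.40) > B (107/19=5.63) > C (64/15=4.27) > E (14/40=0.35)
Fill: take F (10 @ 249) → take G (26 @ 281) → take A (7 @ 72) → take D (9 @ 75) → take 2/25 of H → 14.80; 54/54 used.
Total value = 691.80

691.80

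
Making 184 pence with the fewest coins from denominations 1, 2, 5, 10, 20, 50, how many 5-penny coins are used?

184 = 3×50 + 1×20 + 1×10 + 2×2
Count of 5: 0

0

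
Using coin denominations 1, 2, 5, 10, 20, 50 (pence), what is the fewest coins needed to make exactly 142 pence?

142 = 2×50 + 2×20 + 1×2
Total coins = 2 + 2 + 1 = 5

5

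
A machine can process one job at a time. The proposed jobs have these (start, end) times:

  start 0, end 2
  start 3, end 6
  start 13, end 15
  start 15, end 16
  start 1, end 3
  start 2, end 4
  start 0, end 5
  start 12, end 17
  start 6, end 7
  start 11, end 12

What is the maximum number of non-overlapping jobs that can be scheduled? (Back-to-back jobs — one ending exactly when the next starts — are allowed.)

By end time: (0,2), (1,3), (2,4), (0,5), (3,6), (6,7), (11,12), (13,15), (15,16), (12,17).
Pick (0,2); next start ≥ 2 → (2,4); next start ≥ 4 → (6,7); next start ≥ 7 → (11,12); next start ≥ 12 → (13,15); next start ≥ 15 → (15,16).
Selected 6 jobs.

6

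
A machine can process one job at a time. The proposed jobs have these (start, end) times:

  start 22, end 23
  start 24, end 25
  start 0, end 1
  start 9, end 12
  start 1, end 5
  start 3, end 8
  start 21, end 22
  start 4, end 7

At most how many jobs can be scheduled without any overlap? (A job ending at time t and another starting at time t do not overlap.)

Order by finish time; keep every interval that doesn't clash with the previous kept one.
By end time: (0,1), (1,5), (4,7), (3,8), (9,12), (21,22), (22,23), (24,25).
Pick (0,1); next start ≥ 1 → (1,5); next start ≥ 5 → (9,12); next start ≥ 12 → (21,22); next start ≥ 22 → (22,23); next start ≥ 23 → (24,25).
Selected 6 jobs.

6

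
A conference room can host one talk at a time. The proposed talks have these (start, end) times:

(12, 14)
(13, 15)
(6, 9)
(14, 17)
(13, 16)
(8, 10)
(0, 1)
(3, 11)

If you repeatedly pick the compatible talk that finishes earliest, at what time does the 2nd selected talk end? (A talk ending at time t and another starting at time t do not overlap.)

By end time: (0,1), (6,9), (8,10), (3,11), (12,14), (13,15), (13,16), (14,17).
Pick (0,1); next start ≥ 1 → (6,9); next start ≥ 9 → (12,14); next start ≥ 14 → (14,17).
Selected: (0,1) (6,9) (12,14) (14,17)

9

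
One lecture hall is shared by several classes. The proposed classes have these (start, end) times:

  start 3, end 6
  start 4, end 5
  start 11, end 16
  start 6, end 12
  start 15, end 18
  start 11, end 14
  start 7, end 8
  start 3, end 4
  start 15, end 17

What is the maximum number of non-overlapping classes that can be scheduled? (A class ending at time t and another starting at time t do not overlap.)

5

By end time: (3,4), (4,5), (3,6), (7,8), (6,12), (11,14), (11,16), (15,17), (15,18).
Pick (3,4); next start ≥ 4 → (4,5); next start ≥ 5 → (7,8); next start ≥ 8 → (11,14); next start ≥ 14 → (15,17).
Selected 5 classes.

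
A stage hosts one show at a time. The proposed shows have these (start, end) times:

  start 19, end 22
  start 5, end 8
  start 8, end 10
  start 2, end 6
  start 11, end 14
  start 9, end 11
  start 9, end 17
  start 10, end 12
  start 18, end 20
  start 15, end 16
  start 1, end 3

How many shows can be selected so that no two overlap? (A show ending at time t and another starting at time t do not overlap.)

Greedy by earliest finish: after sorting by end time, pick each interval compatible with the last pick.
By end time: (1,3), (2,6), (5,8), (8,10), (9,11), (10,12), (11,14), (15,16), (9,17), (18,20), (19,22).
Pick (1,3); next start ≥ 3 → (5,8); next start ≥ 8 → (8,10); next start ≥ 10 → (10,12); next start ≥ 12 → (15,16); next start ≥ 16 → (18,20).
Selected 6 shows.

6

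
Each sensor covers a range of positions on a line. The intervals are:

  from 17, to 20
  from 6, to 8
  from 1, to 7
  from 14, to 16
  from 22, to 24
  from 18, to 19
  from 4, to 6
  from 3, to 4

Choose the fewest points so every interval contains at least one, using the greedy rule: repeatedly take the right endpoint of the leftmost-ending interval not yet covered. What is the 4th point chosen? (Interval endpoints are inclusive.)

By right end: [3,4]  [4,6]  [1,7]  [6,8]  [14,16]  [18,19]  [17,20]  [22,24]
[3,4] uncovered → point at 4; [6,8] uncovered → point at 8; [14,16] uncovered → point at 16; [18,19] uncovered → point at 19; [22,24] uncovered → point at 24.
Points: 4, 8, 16, 19, 24 (5 total).

19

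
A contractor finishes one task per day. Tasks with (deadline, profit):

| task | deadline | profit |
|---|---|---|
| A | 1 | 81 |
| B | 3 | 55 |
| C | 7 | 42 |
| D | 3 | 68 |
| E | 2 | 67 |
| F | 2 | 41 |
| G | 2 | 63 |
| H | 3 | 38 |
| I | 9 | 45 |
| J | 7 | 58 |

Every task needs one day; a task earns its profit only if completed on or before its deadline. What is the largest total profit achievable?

Profit order: A=81 D=68 E=67 G=63 J=58 B=55 I=45 C=42 F=41 H=38
Assign: A→slot 1, D→slot 3, E→slot 2, G skipped, J→slot 7, B skipped, I→slot 9, C→slot 6, F skipped, H skipped.
Slots: [1:A] [2:E] [3:D] [6:C] [7:J] [9:I]
Profit = 81 + 67 + 68 + 42 + 58 + 45 = 361

361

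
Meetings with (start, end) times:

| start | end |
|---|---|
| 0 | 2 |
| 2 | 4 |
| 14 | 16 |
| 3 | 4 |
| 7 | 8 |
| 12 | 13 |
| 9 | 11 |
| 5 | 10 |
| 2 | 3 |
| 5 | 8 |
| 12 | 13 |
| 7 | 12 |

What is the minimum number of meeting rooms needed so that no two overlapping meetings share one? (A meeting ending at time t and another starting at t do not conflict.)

4

The answer is the maximum number of intervals overlapping at any instant.
starts: [0, 2, 2, 3, 5, 5, 7, 7, 9, 12, 12, 14]
ends:   [2, 3, 4, 4, 8, 8, 10, 11, 12, 13, 13, 16]
s0→1 e2→0 s2→1 s2→2 e3→1 s3→2 e4→1 e4→0 s5→1 s5→2 s7→3 s7→4  — peak 4.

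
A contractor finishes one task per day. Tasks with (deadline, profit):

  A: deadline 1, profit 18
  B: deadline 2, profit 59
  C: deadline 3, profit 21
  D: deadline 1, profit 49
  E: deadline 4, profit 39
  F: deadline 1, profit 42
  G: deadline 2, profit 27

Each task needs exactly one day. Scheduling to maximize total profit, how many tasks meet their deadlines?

Sort by profit descending; place each in the latest free slot ≤ its deadline.
By profit: B(d2,59), D(d1,49), F(d1,42), E(d4,39), G(d2,27), C(d3,21), A(d1,18)
B→slot 2; D→slot 1; F skipped; E→slot 4; G skipped; C→slot 3; A skipped.
4 of 7 scheduled.

4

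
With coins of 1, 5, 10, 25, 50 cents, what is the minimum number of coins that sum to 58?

Use the largest denomination that fits, subtract, and repeat.
58 = 1×50 + 1×5 + 3×1
Total coins = 1 + 1 + 3 = 5

5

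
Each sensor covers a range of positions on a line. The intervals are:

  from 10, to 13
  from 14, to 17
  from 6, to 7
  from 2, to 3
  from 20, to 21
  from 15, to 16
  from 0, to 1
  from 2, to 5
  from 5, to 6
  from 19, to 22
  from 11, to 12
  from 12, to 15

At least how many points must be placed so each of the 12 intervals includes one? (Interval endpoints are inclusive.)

By right end: [0,1]  [2,3]  [2,5]  [5,6]  [6,7]  [11,12]  [10,13]  [12,15]  [15,16]  [14,17]  [20,21]  [19,22]
[0,1] uncovered → point at 1; [2,3] uncovered → point at 3; [5,6] uncovered → point at 6; [11,12] uncovered → point at 12; [15,16] uncovered → point at 16; [20,21] uncovered → point at 21.
Points: 1, 3, 6, 12, 16, 21 (6 total).

6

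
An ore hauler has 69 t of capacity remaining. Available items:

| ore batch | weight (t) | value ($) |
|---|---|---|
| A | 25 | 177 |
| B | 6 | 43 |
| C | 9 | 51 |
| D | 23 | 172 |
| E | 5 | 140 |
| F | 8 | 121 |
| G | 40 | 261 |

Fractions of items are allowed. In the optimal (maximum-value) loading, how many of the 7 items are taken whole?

Order: E (140/5=28.00) > F (121/8=15.12) > D (172/23=7.48) > B (43/6=7.17) > A (177/25=7.08) > G (261/40=6.53) > C (51/9=5.67)
Fill: take E (5 @ 140) → take F (8 @ 121) → take D (23 @ 172) → take B (6 @ 43) → take A (25 @ 177) → take 2/40 of G → 13.05; 69/69 used.
5 item(s) taken whole; one partial (take 2/40 of G).

5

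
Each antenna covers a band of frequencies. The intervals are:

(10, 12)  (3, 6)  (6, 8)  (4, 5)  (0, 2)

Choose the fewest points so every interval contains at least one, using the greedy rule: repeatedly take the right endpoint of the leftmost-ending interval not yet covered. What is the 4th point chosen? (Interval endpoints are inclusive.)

12

Process intervals by earliest right end; each time one isn't hit yet, stab at its right endpoint.
Sorted: [0,2] [4,5] [3,6] [6,8] [10,12]
{[0,2]} hit by 2; {[4,5],[3,6]} hit by 5; {[6,8]} hit by 8; {[10,12]} hit by 12.
Points: 2, 5, 8, 12 (4 total).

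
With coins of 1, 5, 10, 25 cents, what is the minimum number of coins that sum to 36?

3

Greedy: take as many of the largest coin as possible, then repeat with the remainder.
36 − 1×25→11 − 1×10→1 − 1×1→0
Total coins = 1 + 1 + 1 = 3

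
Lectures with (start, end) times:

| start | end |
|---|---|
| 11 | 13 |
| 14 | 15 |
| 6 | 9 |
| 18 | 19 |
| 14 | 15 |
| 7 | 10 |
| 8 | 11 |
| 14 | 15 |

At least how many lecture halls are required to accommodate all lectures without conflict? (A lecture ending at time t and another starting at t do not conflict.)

Count concurrent intervals with a sweep; the peak is the room count.
starts: [6, 7, 8, 11, 14, 14, 14, 18]
ends:   [9, 10, 11, 13, 15, 15, 15, 19]
s6→1 s7→2 s8→3  — peak 3.

3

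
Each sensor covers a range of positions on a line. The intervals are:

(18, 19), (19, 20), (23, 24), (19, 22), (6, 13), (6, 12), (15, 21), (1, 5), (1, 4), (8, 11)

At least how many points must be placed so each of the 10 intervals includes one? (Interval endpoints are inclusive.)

Sort by right endpoint; whenever an interval is uncovered, place a point at its right end.
Sorted: [1,4] [1,5] [8,11] [6,12] [6,13] [18,19] [19,20] [15,21] [19,22] [23,24]
{[1,4],[1,5]} hit by 4; {[8,11],[6,12],[6,13]} hit by 11; {[18,19],[19,20],[15,21],[19,22]} hit by 19; {[23,24]} hit by 24.
Points: 4, 11, 19, 24 (4 total).

4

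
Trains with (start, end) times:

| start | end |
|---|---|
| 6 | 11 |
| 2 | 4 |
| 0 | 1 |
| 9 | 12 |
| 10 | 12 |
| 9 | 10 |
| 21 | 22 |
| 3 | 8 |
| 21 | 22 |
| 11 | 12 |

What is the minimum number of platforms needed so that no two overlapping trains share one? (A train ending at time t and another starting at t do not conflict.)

starts: [0, 2, 3, 6, 9, 9, 10, 11, 21, 21]
ends:   [1, 4, 8, 10, 11, 12, 12, 12, 22, 22]
s0→1 e1→0 s2→1 s3→2 e4→1 s6→2 e8→1 s9→2 s9→3  — peak 3.

3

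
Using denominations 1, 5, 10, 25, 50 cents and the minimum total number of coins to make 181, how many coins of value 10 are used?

0

181 − 3×50→31 − 1×25→6 − 1×5→1 − 1×1→0
Count of 10: 0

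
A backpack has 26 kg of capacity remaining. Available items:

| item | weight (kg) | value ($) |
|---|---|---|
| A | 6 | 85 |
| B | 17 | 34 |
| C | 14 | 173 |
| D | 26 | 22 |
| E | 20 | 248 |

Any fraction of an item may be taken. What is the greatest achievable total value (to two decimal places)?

Greedy by value/weight ratio, highest first.
Order: A (85/6=14.17) > E (248/20=12.40) > C (173/14=12.36) > B (34/17=2.00) > D (22/26=0.85)
Fill: take A (6 @ 85) → take E (20 @ 248); 26/26 used.
Total value = 333.00

333.00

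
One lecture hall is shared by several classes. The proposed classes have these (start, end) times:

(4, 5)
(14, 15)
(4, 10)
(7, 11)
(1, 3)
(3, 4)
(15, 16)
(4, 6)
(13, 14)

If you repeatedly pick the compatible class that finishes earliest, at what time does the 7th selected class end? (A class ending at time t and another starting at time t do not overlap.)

16

Greedy by earliest finish: after sorting by end time, pick each interval compatible with the last pick.
By end time: (1,3), (3,4), (4,5), (4,6), (4,10), (7,11), (13,14), (14,15), (15,16).
Pick (1,3); next start ≥ 3 → (3,4); next start ≥ 4 → (4,5); next start ≥ 5 → (7,11); next start ≥ 11 → (13,14); next start ≥ 14 → (14,15); next start ≥ 15 → (15,16).
Selected: (1,3) (3,4) (4,5) (7,11) (13,14) (14,15) (15,16)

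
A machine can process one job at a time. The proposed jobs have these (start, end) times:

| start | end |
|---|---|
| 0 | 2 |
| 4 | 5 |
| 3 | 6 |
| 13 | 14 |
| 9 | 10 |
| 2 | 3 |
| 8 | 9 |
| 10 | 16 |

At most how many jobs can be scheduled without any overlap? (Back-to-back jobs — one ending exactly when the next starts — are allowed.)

Greedy by earliest finish: after sorting by end time, pick each interval compatible with the last pick.
Sorted by end: (0,2)  (2,3)  (4,5)  (3,6)  (8,9)  (9,10)  (13,14)  (10,16)
take (0,2); take (2,3); take (4,5); take (8,9); take (9,10); take (13,14).
Selected 6 jobs.

6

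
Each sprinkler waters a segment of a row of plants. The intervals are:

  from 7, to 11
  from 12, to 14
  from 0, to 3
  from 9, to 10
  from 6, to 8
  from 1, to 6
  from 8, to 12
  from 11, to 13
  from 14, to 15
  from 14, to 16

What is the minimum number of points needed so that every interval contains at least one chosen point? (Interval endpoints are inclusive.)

5

Sort by right endpoint; whenever an interval is uncovered, place a point at its right end.
Sorted: [0,3] [1,6] [6,8] [9,10] [7,11] [8,12] [11,13] [12,14] [14,15] [14,16]
{[0,3],[1,6]} hit by 3; {[6,8]} hit by 8; {[9,10],[7,11],[8,12]} hit by 10; {[11,13],[12,14]} hit by 13; {[14,15],[14,16]} hit by 15.
Points: 3, 8, 10, 13, 15 (5 total).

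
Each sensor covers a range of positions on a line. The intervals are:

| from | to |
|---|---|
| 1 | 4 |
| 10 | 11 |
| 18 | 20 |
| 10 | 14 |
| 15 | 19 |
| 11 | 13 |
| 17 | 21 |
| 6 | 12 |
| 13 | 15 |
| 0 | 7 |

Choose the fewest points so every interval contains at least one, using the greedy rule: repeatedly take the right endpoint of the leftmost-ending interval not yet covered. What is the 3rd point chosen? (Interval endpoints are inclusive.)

Sorted: [1,4] [0,7] [10,11] [6,12] [11,13] [10,14] [13,15] [15,19] [18,20] [17,21]
{[1,4],[0,7]} hit by 4; {[10,11],[6,12],[11,13],[10,14]} hit by 11; {[13,15],[15,19]} hit by 15; {[18,20],[17,21]} hit by 20.
Points: 4, 11, 15, 20 (4 total).

15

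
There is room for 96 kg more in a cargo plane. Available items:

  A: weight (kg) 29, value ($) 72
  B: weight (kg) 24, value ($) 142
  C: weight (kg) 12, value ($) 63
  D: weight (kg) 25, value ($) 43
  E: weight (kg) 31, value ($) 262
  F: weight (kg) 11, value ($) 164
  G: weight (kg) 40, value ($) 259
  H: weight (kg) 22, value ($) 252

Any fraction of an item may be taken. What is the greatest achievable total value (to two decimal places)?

885.20

Sort by value per unit weight and fill in that order.
Ratios (sorted): F 14.91, H 11.45, E 8.45, G 6.47, B 5.92, C 5.25, A 2.48, D 1.72
take F (11 @ 164); take H (22 @ 252); take E (31 @ 262); take 32/40 of G → 207.20. Capacity used 96/96.
Total value = 885.20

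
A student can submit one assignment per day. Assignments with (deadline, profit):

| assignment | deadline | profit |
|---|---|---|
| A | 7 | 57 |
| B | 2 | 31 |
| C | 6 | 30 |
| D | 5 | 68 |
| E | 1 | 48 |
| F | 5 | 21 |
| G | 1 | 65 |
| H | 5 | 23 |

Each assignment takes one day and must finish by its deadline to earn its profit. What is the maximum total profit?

Take jobs in profit order; each goes to the latest open slot no later than its deadline.
Profit order: D=68 G=65 A=57 E=48 B=31 C=30 H=23 F=21
Assign: D→slot 5, G→slot 1, A→slot 7, E skipped, B→slot 2, C→slot 6, H→slot 4, F→slot 3.
Slots: [1:G] [2:B] [3:F] [4:H] [5:D] [6:C] [7:A]
Profit = 65 + 31 + 21 + 23 + 68 + 30 + 57 = 295

295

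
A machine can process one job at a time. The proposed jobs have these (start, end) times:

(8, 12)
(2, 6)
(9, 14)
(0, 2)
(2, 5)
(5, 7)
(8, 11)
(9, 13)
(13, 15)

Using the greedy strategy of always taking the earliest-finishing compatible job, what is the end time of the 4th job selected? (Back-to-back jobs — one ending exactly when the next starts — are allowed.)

11

Order by finish time; keep every interval that doesn't clash with the previous kept one.
By end time: (0,2), (2,5), (2,6), (5,7), (8,11), (8,12), (9,13), (9,14), (13,15).
Pick (0,2); next start ≥ 2 → (2,5); next start ≥ 5 → (5,7); next start ≥ 7 → (8,11); next start ≥ 11 → (13,15).
Selected: (0,2) (2,5) (5,7) (8,11) (13,15)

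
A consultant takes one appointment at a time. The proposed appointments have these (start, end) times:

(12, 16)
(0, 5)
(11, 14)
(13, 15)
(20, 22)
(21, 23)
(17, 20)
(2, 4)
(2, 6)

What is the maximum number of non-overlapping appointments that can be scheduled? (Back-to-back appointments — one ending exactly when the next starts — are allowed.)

Sorted by end: (2,4)  (0,5)  (2,6)  (11,14)  (13,15)  (12,16)  (17,20)  (20,22)  (21,23)
take (2,4); take (11,14); skip (13,15); take (17,20); take (20,22); skip (21,23).
Selected 4 appointments.

4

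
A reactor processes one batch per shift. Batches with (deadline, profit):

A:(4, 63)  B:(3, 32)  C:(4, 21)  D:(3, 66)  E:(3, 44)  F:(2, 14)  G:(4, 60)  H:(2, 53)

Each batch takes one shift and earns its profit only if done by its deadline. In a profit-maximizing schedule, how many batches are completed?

By profit: D(d3,66), A(d4,63), G(d4,60), H(d2,53), E(d3,44), B(d3,32), C(d4,21), F(d2,14)
D→slot 3; A→slot 4; G→slot 2; H→slot 1; E skipped; B skipped; C skipped; F skipped.
4 of 8 scheduled.

4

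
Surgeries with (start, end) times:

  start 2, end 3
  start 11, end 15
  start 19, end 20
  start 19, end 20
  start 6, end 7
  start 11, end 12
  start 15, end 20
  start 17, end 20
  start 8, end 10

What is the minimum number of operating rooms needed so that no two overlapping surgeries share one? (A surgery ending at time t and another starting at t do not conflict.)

The answer is the maximum number of intervals overlapping at any instant.
starts: [2, 6, 8, 11, 11, 15, 17, 19, 19]
ends:   [3, 7, 10, 12, 15, 20, 20, 20, 20]
s2→1 e3→0 s6→1 e7→0 s8→1 e10→0 s11→1 s11→2 e12→1 e15→0 s15→1 s17→2 s19→3 s19→4  — peak 4.

4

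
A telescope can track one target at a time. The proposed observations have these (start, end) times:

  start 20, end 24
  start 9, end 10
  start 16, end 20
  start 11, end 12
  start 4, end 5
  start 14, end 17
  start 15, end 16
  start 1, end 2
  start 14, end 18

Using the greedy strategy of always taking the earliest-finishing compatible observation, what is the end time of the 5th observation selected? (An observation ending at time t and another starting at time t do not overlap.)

Sorted by end: (1,2)  (4,5)  (9,10)  (11,12)  (15,16)  (14,17)  (14,18)  (16,20)  (20,24)
take (1,2); take (4,5); take (9,10); take (11,12); take (15,16); take (16,20); take (20,24).
Selected: (1,2) (4,5) (9,10) (11,12) (15,16) (16,20) (20,24)

16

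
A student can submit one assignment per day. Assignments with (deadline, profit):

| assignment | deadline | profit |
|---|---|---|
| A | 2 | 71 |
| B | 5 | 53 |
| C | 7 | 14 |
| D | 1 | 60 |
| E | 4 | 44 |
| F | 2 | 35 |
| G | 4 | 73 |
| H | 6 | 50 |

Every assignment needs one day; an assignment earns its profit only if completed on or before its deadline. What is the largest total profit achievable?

365

Take jobs in profit order; each goes to the latest open slot no later than its deadline.
By profit: G(d4,73), A(d2,71), D(d1,60), B(d5,53), H(d6,50), E(d4,44), F(d2,35), C(d7,14)
G→slot 4; A→slot 2; D→slot 1; B→slot 5; H→slot 6; E→slot 3; F skipped; C→slot 7.
Profit = 60 + 71 + 44 + 73 + 53 + 50 + 14 = 365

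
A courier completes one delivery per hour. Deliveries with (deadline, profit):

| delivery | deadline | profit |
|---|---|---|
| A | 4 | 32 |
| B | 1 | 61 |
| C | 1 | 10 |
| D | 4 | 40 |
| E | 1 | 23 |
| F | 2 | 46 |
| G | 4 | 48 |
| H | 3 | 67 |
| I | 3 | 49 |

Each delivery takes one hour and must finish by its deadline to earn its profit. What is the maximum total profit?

225

Take jobs in profit order; each goes to the latest open slot no later than its deadline.
Profit order: H=67 B=61 I=49 G=48 F=46 D=40 A=32 E=23 C=10
Assign: H→slot 3, B→slot 1, I→slot 2, G→slot 4, F skipped, D skipped, A skipped, E skipped, C skipped.
Slots: [1:B] [2:I] [3:H] [4:G]
Profit = 61 + 49 + 67 + 48 = 225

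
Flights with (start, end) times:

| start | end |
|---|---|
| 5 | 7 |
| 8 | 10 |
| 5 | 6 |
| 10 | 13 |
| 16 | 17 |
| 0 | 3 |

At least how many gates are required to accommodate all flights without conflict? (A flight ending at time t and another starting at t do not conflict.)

The answer is the maximum number of intervals overlapping at any instant.
starts: [0, 5, 5, 8, 10, 16]
ends:   [3, 6, 7, 10, 13, 17]
s0→1 e3→0 s5→1 s5→2  — peak 2.

2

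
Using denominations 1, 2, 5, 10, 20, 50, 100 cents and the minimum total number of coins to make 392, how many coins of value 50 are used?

1

Greedy: take as many of the largest coin as possible, then repeat with the remainder.
392 = 3×100 + 1×50 + 2×20 + 1×2
Count of 50: 1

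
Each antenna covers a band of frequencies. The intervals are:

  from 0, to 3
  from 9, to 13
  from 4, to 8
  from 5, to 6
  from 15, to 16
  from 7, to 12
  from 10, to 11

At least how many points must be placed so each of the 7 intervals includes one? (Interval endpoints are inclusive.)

Process intervals by earliest right end; each time one isn't hit yet, stab at its right endpoint.
By right end: [0,3]  [5,6]  [4,8]  [10,11]  [7,12]  [9,13]  [15,16]
[0,3] uncovered → point at 3; [5,6] uncovered → point at 6; [10,11] uncovered → point at 11; [15,16] uncovered → point at 16.
Points: 3, 6, 11, 16 (4 total).

4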